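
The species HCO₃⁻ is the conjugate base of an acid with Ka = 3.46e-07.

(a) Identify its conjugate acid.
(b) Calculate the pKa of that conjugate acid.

(a) The conjugate acid is formed by adding one H⁺ to HCO₃⁻, giving H₂CO₃. (b) pKa = -log(Ka) = -log(3.46e-07) = 6.46.

Conjugate acid: H₂CO₃; pK_a = 6.46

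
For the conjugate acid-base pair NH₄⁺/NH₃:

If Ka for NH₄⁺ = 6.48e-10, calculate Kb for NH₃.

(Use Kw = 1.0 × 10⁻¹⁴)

For a conjugate pair Ka × Kb = Kw, so Kb = Kw/Ka = 1.0 × 10⁻¹⁴ / 6.48e-10 = 1.54e-05.

K_b = 1.54e-05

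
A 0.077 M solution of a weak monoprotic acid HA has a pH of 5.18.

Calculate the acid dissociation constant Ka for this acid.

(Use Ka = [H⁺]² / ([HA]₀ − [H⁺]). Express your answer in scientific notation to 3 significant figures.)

[H⁺] = 10^(−pH) = 10^(−5.18) = 6.607e-06 M. For HA ⇌ H⁺ + A⁻, Ka = [H⁺][A⁻]/[HA] = [H⁺]² / ([HA]₀ − [H⁺]) = (6.607e-06)² / (0.077 − 6.607e-06) = 5.67e-10.

K_a = 5.67e-10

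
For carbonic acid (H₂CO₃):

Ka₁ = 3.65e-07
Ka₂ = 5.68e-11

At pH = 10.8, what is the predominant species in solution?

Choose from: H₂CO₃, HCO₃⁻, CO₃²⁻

pKa₁ = 6.44, pKa₂ = 10.25. For a polyprotic acid the predominant species crosses at each pKa: below pKa_n the protonated form dominates, above it the deprotonated form does. At pH = 10.8, the predominant species is CO₃²⁻.

CO₃²⁻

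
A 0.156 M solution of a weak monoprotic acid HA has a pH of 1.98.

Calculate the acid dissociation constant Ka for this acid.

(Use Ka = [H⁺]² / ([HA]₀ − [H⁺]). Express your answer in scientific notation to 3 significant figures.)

[H⁺] = 10^(−pH) = 10^(−1.98) = 1.047e-02 M. For HA ⇌ H⁺ + A⁻, Ka = [H⁺][A⁻]/[HA] = [H⁺]² / ([HA]₀ − [H⁺]) = (1.047e-02)² / (0.156 − 1.047e-02) = 7.53e-04.

K_a = 7.53e-04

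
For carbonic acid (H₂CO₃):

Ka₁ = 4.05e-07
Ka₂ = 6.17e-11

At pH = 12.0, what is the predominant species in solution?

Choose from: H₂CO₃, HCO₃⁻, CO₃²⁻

pKa₁ = 6.39, pKa₂ = 10.21. For a polyprotic acid the predominant species crosses at each pKa: below pKa_n the protonated form dominates, above it the deprotonated form does. At pH = 12.0, the predominant species is CO₃²⁻.

CO₃²⁻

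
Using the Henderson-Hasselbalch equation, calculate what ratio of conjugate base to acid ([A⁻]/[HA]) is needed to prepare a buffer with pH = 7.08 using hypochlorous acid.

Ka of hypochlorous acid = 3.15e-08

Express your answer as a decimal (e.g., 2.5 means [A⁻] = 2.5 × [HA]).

pKa = -log(3.15e-08) = 7.5017. pH = pKa + log([A⁻]/[HA]), so log([A⁻]/[HA]) = pH − pKa = 7.08 − 7.5017 = -0.4217. [A⁻]/[HA] = 10^(-0.4217) = 0.379

[A⁻]/[HA] = 0.379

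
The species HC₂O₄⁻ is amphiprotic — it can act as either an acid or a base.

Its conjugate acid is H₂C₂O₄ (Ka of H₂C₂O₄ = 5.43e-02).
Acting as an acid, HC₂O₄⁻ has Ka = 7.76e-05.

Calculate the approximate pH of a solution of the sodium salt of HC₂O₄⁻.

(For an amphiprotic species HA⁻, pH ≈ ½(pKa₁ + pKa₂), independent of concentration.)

pKa₁ = -log(5.43e-02) = 1.27; pKa₂ = -log(7.76e-05) = 4.11. For an amphiprotic species, pH ≈ ½(pKa₁ + pKa₂) = ½(1.27 + 4.11) = 2.69.

pH = 2.69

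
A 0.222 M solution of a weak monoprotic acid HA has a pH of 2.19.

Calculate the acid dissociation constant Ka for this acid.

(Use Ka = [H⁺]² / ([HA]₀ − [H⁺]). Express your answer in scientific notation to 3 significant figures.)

[H⁺] = 10^(−pH) = 10^(−2.19) = 6.457e-03 M. For HA ⇌ H⁺ + A⁻, Ka = [H⁺][A⁻]/[HA] = [H⁺]² / ([HA]₀ − [H⁺]) = (6.457e-03)² / (0.222 − 6.457e-03) = 1.93e-04.

K_a = 1.93e-04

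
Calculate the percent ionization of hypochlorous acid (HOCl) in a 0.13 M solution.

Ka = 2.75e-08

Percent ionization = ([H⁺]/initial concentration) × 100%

Using Ka equilibrium: x² + Ka×x - Ka×C = 0. Solving: [H⁺] = 5.9778e-05. Percent = (5.9778e-05/0.13) × 100

Percent ionization = 0.046%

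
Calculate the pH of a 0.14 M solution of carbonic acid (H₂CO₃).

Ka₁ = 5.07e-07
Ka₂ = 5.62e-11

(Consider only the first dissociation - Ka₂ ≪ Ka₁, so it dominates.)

First dissociation dominates. From Ka₁ = [H⁺][HA⁻]/[H₂A], x² + Ka₁·x − Ka₁·C = 0 with C = 0.14 M and Ka₁ = 5.07e-07. Solving: [H⁺] = (−Ka₁ + √(Ka₁² + 4·Ka₁·C)) / 2 = 2.6617e-04 M. pH = -log(2.6617e-04) = 3.57.

pH = 3.57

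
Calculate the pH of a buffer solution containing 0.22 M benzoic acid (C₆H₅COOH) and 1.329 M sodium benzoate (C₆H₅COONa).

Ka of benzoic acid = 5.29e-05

pKa = -log(5.29e-05) = 4.28. pH = pKa + log([A⁻]/[HA]) = 4.28 + log(1.329/0.22)

pH = 5.06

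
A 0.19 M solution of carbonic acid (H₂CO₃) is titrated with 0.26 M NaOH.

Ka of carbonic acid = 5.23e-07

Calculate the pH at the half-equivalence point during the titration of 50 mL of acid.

At half-equivalence [HA] = [A⁻], so Henderson-Hasselbalch gives pH = pKa = -log(5.23e-07) = 6.28.

pH = pKa = 6.28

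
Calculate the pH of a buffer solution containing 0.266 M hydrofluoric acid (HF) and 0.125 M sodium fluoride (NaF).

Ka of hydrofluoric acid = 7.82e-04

pKa = -log(7.82e-04) = 3.11. pH = pKa + log([A⁻]/[HA]) = 3.11 + log(0.125/0.266)

pH = 2.78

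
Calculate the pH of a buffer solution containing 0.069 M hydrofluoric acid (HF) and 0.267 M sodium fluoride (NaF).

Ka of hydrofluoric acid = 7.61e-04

pKa = -log(7.61e-04) = 3.12. pH = pKa + log([A⁻]/[HA]) = 3.12 + log(0.267/0.069)

pH = 3.71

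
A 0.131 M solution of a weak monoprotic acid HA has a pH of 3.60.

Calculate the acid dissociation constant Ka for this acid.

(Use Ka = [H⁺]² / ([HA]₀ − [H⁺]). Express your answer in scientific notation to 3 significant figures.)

[H⁺] = 10^(−pH) = 10^(−3.60) = 2.512e-04 M. For HA ⇌ H⁺ + A⁻, Ka = [H⁺][A⁻]/[HA] = [H⁺]² / ([HA]₀ − [H⁺]) = (2.512e-04)² / (0.131 − 2.512e-04) = 4.83e-07.

K_a = 4.83e-07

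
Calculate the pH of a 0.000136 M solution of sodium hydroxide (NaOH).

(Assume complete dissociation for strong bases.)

[OH⁻] = 0.000136 M for strong base. pOH = -log[OH⁻] = 3.87, pH = 14 - pOH

pH = 10.13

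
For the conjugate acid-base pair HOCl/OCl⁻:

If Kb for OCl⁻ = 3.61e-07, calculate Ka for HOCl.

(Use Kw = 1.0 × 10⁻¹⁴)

For a conjugate pair Ka × Kb = Kw, so Ka = Kw/Kb = 1.0 × 10⁻¹⁴ / 3.61e-07 = 2.77e-08.

K_a = 2.77e-08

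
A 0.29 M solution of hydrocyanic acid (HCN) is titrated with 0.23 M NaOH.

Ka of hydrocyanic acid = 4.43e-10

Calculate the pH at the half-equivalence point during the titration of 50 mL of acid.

At half-equivalence [HA] = [A⁻], so Henderson-Hasselbalch gives pH = pKa = -log(4.43e-10) = 9.35.

pH = pKa = 9.35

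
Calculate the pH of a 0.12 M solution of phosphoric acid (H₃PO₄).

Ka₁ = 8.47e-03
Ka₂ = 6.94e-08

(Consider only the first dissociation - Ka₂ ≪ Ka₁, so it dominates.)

First dissociation dominates. From Ka₁ = [H⁺][HA⁻]/[H₂A], x² + Ka₁·x − Ka₁·C = 0 with C = 0.12 M and Ka₁ = 8.47e-03. Solving: [H⁺] = (−Ka₁ + √(Ka₁² + 4·Ka₁·C)) / 2 = 2.7926e-02 M. pH = -log(2.7926e-02) = 1.55.

pH = 1.55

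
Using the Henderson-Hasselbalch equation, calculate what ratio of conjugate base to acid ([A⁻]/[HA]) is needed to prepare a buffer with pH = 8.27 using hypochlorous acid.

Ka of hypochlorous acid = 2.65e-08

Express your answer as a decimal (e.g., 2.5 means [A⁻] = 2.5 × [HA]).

pKa = -log(2.65e-08) = 7.5768. pH = pKa + log([A⁻]/[HA]), so log([A⁻]/[HA]) = pH − pKa = 8.27 − 7.5768 = 0.6932. [A⁻]/[HA] = 10^(0.6932) = 4.93

[A⁻]/[HA] = 4.93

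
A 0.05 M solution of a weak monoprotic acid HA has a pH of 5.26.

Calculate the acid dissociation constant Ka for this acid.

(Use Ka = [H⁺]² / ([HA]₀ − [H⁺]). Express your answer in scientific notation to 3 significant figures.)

[H⁺] = 10^(−pH) = 10^(−5.26) = 5.495e-06 M. For HA ⇌ H⁺ + A⁻, Ka = [H⁺][A⁻]/[HA] = [H⁺]² / ([HA]₀ − [H⁺]) = (5.495e-06)² / (0.05 − 5.495e-06) = 6.04e-10.

K_a = 6.04e-10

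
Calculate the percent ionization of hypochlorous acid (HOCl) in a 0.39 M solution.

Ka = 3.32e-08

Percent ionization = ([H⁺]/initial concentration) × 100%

Using Ka equilibrium: x² + Ka×x - Ka×C = 0. Solving: [H⁺] = 1.1377e-04. Percent = (1.1377e-04/0.39) × 100

Percent ionization = 0.0292%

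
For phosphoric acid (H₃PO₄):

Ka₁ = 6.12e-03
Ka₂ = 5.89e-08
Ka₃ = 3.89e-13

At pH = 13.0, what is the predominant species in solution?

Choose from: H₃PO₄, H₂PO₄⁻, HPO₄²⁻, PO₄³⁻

pKa₁ = 2.21, pKa₂ = 7.23, pKa₃ = 12.41. For a polyprotic acid the predominant species crosses at each pKa: below pKa_n the protonated form dominates, above it the deprotonated form does. At pH = 13.0, the predominant species is PO₄³⁻.

PO₄³⁻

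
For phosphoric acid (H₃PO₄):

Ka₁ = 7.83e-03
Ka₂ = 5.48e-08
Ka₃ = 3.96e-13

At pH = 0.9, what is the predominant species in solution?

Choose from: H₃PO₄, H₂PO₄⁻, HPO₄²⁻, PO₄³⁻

pKa₁ = 2.11, pKa₂ = 7.26, pKa₃ = 12.40. For a polyprotic acid the predominant species crosses at each pKa: below pKa_n the protonated form dominates, above it the deprotonated form does. At pH = 0.9, the predominant species is H₃PO₄.

H₃PO₄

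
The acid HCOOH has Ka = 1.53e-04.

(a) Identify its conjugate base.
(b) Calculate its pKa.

(a) The conjugate base is formed by removing one H⁺ from HCOOH, giving HCOO⁻. (b) pKa = -log(Ka) = -log(1.53e-04) = 3.82.

Conjugate base: HCOO⁻; pK_a = 3.82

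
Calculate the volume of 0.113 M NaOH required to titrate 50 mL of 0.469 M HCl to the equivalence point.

At equivalence: moles acid = moles base. moles HCl = 0.469 × 50/1000 = 0.02345 mol. V_base = moles / 0.113 × 1000 = 207.5 mL.

V_{base} = 207.5 mL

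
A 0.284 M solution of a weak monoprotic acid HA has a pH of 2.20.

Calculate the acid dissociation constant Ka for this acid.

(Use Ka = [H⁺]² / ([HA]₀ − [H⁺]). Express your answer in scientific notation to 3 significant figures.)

[H⁺] = 10^(−pH) = 10^(−2.20) = 6.310e-03 M. For HA ⇌ H⁺ + A⁻, Ka = [H⁺][A⁻]/[HA] = [H⁺]² / ([HA]₀ − [H⁺]) = (6.310e-03)² / (0.284 − 6.310e-03) = 1.43e-04.

K_a = 1.43e-04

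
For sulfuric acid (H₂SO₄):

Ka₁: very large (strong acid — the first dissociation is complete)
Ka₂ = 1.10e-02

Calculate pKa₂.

pKa₂ = -log(Ka₂) = -log(1.10e-02) = 1.96.

pK_{a2} = 1.96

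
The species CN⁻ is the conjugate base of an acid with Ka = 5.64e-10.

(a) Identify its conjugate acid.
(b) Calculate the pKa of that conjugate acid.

(a) The conjugate acid is formed by adding one H⁺ to CN⁻, giving HCN. (b) pKa = -log(Ka) = -log(5.64e-10) = 9.25.

Conjugate acid: HCN; pK_a = 9.25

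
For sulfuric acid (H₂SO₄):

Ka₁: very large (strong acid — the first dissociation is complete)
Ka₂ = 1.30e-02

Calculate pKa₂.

pKa₂ = -log(Ka₂) = -log(1.30e-02) = 1.89.

pK_{a2} = 1.89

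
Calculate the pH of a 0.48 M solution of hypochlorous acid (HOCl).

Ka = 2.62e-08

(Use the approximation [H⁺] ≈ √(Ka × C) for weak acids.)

[H⁺] = √(Ka × C) = √(2.62e-08 × 0.48) = 1.1214e-04. pH = -log(1.1214e-04)

pH = 3.95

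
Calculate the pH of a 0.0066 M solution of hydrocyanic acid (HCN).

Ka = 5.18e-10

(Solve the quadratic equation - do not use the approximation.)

x² + Ka×x - Ka×C = 0. Using quadratic formula: [H⁺] = 1.8487e-06

pH = 5.73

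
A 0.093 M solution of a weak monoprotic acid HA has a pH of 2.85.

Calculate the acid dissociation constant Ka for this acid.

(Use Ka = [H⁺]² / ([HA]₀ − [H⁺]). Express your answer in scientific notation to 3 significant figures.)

[H⁺] = 10^(−pH) = 10^(−2.85) = 1.413e-03 M. For HA ⇌ H⁺ + A⁻, Ka = [H⁺][A⁻]/[HA] = [H⁺]² / ([HA]₀ − [H⁺]) = (1.413e-03)² / (0.093 − 1.413e-03) = 2.18e-05.

K_a = 2.18e-05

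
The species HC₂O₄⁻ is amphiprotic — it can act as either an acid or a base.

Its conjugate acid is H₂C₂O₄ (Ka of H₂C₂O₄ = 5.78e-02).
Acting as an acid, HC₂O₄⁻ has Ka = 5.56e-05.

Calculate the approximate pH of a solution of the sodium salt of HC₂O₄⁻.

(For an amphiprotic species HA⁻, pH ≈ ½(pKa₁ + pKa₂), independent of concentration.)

pKa₁ = -log(5.78e-02) = 1.24; pKa₂ = -log(5.56e-05) = 4.25. For an amphiprotic species, pH ≈ ½(pKa₁ + pKa₂) = ½(1.24 + 4.25) = 2.75.

pH = 2.75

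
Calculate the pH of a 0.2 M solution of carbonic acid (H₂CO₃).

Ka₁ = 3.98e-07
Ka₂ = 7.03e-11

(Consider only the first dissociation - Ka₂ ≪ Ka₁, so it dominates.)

First dissociation dominates. From Ka₁ = [H⁺][HA⁻]/[H₂A], x² + Ka₁·x − Ka₁·C = 0 with C = 0.2 M and Ka₁ = 3.98e-07. Solving: [H⁺] = (−Ka₁ + √(Ka₁² + 4·Ka₁·C)) / 2 = 2.8194e-04 M. pH = -log(2.8194e-04) = 3.55.

pH = 3.55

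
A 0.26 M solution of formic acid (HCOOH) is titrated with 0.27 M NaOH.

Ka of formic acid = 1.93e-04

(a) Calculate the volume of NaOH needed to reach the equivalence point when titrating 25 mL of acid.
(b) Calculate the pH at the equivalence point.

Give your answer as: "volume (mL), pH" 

moles acid = 0.26 × 25/1000 = 0.0065 mol; V_base = moles/0.27 × 1000 = 24.1 mL. At equivalence only the conjugate base is present: [A⁻] = 0.0065/0.049 = 1.3245e-01 M. Kb = Kw/Ka = 5.18e-11; [OH⁻] = √(Kb × [A⁻]) = 2.6197e-06; pOH = 5.58; pH = 14 - pOH = 8.42.

V = 24.1 mL, pH = 8.42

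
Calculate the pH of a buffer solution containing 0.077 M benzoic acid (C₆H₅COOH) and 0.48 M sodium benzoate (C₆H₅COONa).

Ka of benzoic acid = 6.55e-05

pKa = -log(6.55e-05) = 4.18. pH = pKa + log([A⁻]/[HA]) = 4.18 + log(0.48/0.077)

pH = 4.98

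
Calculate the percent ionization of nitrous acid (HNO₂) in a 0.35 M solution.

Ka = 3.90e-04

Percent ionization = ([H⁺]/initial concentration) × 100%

Using Ka equilibrium: x² + Ka×x - Ka×C = 0. Solving: [H⁺] = 1.1490e-02. Percent = (1.1490e-02/0.35) × 100

Percent ionization = 3.28%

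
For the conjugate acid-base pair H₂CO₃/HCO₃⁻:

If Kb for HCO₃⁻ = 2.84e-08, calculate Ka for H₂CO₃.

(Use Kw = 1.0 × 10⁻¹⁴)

For a conjugate pair Ka × Kb = Kw, so Ka = Kw/Kb = 1.0 × 10⁻¹⁴ / 2.84e-08 = 3.52e-07.

K_a = 3.52e-07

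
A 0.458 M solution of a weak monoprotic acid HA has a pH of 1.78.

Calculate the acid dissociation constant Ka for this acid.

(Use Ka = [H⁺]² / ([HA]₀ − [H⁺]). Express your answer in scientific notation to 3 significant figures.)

[H⁺] = 10^(−pH) = 10^(−1.78) = 1.660e-02 M. For HA ⇌ H⁺ + A⁻, Ka = [H⁺][A⁻]/[HA] = [H⁺]² / ([HA]₀ − [H⁺]) = (1.660e-02)² / (0.458 − 1.660e-02) = 6.24e-04.

K_a = 6.24e-04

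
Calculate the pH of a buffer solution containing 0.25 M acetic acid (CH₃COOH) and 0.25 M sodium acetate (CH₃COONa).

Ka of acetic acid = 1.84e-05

pKa = -log(1.84e-05) = 4.74. pH = pKa + log([A⁻]/[HA]) = 4.74 + log(0.25/0.25)

pH = 4.74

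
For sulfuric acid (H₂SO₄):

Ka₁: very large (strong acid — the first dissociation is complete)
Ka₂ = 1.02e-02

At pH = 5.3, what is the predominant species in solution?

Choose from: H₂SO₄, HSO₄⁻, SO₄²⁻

The first dissociation is complete, so H₂SO₄ itself is never the predominant species in water; pKa₂ = -log(1.02e-02) = 1.99. For a polyprotic acid the predominant species crosses at each pKa: below pKa_n the protonated form dominates, above it the deprotonated form does. At pH = 5.3, the predominant species is SO₄²⁻.

SO₄²⁻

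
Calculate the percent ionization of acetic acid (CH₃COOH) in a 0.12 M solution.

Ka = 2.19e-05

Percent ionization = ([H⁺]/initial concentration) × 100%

Using Ka equilibrium: x² + Ka×x - Ka×C = 0. Solving: [H⁺] = 1.6102e-03. Percent = (1.6102e-03/0.12) × 100

Percent ionization = 1.34%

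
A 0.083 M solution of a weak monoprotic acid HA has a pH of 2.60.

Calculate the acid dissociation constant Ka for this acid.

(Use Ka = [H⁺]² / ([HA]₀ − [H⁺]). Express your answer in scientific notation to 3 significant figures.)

[H⁺] = 10^(−pH) = 10^(−2.60) = 2.512e-03 M. For HA ⇌ H⁺ + A⁻, Ka = [H⁺][A⁻]/[HA] = [H⁺]² / ([HA]₀ − [H⁺]) = (2.512e-03)² / (0.083 − 2.512e-03) = 7.84e-05.

K_a = 7.84e-05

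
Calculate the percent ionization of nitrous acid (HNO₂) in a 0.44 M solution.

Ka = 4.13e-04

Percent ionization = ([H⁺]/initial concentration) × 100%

Using Ka equilibrium: x² + Ka×x - Ka×C = 0. Solving: [H⁺] = 1.3275e-02. Percent = (1.3275e-02/0.44) × 100

Percent ionization = 3.02%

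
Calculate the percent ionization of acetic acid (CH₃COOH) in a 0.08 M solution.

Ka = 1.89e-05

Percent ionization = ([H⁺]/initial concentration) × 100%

Using Ka equilibrium: x² + Ka×x - Ka×C = 0. Solving: [H⁺] = 1.2202e-03. Percent = (1.2202e-03/0.08) × 100

Percent ionization = 1.53%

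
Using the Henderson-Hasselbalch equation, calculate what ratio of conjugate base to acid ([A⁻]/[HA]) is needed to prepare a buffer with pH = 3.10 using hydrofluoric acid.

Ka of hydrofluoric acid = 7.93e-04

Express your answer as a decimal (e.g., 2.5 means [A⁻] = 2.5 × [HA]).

pKa = -log(7.93e-04) = 3.1007. pH = pKa + log([A⁻]/[HA]), so log([A⁻]/[HA]) = pH − pKa = 3.10 − 3.1007 = -0.0007. [A⁻]/[HA] = 10^(-0.0007) = 0.998

[A⁻]/[HA] = 0.998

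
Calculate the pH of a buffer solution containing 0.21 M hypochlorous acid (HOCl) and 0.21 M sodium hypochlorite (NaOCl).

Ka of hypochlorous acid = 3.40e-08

pKa = -log(3.40e-08) = 7.47. pH = pKa + log([A⁻]/[HA]) = 7.47 + log(0.21/0.21)

pH = 7.47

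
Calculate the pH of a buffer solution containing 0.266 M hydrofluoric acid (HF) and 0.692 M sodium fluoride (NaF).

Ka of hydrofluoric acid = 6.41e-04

pKa = -log(6.41e-04) = 3.19. pH = pKa + log([A⁻]/[HA]) = 3.19 + log(0.692/0.266)

pH = 3.61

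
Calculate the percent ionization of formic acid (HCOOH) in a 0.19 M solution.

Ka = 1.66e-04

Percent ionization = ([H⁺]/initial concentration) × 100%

Using Ka equilibrium: x² + Ka×x - Ka×C = 0. Solving: [H⁺] = 5.5337e-03. Percent = (5.5337e-03/0.19) × 100

Percent ionization = 2.91%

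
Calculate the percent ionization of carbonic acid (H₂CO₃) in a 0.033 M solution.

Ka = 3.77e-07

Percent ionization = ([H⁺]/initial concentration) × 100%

Using Ka equilibrium: x² + Ka×x - Ka×C = 0. Solving: [H⁺] = 1.1135e-04. Percent = (1.1135e-04/0.033) × 100

Percent ionization = 0.337%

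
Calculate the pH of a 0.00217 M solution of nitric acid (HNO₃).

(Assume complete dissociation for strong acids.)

[H⁺] = 0.00217 M for strong acid. pH = -log[H⁺] = -log(0.00217)

pH = 2.66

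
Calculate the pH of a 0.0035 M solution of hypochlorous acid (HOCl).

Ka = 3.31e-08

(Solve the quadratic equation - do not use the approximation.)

x² + Ka×x - Ka×C = 0. Using quadratic formula: [H⁺] = 1.0747e-05

pH = 4.97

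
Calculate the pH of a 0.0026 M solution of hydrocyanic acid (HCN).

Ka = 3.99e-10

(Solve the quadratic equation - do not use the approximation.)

x² + Ka×x - Ka×C = 0. Using quadratic formula: [H⁺] = 1.0183e-06

pH = 5.99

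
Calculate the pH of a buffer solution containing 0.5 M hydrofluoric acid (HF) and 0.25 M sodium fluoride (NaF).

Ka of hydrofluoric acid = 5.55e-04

pKa = -log(5.55e-04) = 3.26. pH = pKa + log([A⁻]/[HA]) = 3.26 + log(0.25/0.5)

pH = 2.95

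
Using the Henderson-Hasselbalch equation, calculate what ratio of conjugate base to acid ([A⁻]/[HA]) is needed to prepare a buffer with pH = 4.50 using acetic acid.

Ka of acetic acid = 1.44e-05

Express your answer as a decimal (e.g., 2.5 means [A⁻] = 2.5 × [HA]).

pKa = -log(1.44e-05) = 4.8416. pH = pKa + log([A⁻]/[HA]), so log([A⁻]/[HA]) = pH − pKa = 4.50 − 4.8416 = -0.3416. [A⁻]/[HA] = 10^(-0.3416) = 0.455

[A⁻]/[HA] = 0.455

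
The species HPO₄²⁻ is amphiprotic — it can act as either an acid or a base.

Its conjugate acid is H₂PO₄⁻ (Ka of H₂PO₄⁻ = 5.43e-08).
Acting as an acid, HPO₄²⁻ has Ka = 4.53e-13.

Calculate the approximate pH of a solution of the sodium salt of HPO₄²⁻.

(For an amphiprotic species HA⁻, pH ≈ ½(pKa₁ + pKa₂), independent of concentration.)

pKa₁ = -log(5.43e-08) = 7.27; pKa₂ = -log(4.53e-13) = 12.34. For an amphiprotic species, pH ≈ ½(pKa₁ + pKa₂) = ½(7.27 + 12.34) = 9.80.

pH = 9.80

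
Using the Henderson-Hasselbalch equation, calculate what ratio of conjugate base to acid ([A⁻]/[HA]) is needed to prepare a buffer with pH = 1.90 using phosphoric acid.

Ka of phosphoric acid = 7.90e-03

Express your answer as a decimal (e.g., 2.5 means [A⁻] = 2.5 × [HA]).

pKa = -log(7.90e-03) = 2.1024. pH = pKa + log([A⁻]/[HA]), so log([A⁻]/[HA]) = pH − pKa = 1.90 − 2.1024 = -0.2024. [A⁻]/[HA] = 10^(-0.2024) = 0.628

[A⁻]/[HA] = 0.628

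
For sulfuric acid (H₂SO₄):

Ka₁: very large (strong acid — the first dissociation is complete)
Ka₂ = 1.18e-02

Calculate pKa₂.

pKa₂ = -log(Ka₂) = -log(1.18e-02) = 1.93.

pK_{a2} = 1.93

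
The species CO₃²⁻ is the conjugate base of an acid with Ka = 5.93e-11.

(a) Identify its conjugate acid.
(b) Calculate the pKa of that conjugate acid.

(a) The conjugate acid is formed by adding one H⁺ to CO₃²⁻, giving HCO₃⁻. (b) pKa = -log(Ka) = -log(5.93e-11) = 10.23.

Conjugate acid: HCO₃⁻; pK_a = 10.23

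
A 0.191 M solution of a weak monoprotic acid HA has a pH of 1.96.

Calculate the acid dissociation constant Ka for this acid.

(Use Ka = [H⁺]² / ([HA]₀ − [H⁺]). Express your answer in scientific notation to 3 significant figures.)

[H⁺] = 10^(−pH) = 10^(−1.96) = 1.096e-02 M. For HA ⇌ H⁺ + A⁻, Ka = [H⁺][A⁻]/[HA] = [H⁺]² / ([HA]₀ − [H⁺]) = (1.096e-02)² / (0.191 − 1.096e-02) = 6.68e-04.

K_a = 6.68e-04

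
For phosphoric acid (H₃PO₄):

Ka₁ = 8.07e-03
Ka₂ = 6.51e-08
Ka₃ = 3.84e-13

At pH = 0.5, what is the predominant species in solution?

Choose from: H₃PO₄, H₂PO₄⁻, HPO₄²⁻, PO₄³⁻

pKa₁ = 2.09, pKa₂ = 7.19, pKa₃ = 12.42. For a polyprotic acid the predominant species crosses at each pKa: below pKa_n the protonated form dominates, above it the deprotonated form does. At pH = 0.5, the predominant species is H₃PO₄.

H₃PO₄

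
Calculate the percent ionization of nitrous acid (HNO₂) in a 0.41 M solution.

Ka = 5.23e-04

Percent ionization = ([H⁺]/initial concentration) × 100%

Using Ka equilibrium: x² + Ka×x - Ka×C = 0. Solving: [H⁺] = 1.4384e-02. Percent = (1.4384e-02/0.41) × 100

Percent ionization = 3.51%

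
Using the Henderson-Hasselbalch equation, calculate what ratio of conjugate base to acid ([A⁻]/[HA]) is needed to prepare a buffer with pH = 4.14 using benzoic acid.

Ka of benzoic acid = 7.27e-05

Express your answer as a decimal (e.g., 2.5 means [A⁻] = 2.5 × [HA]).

pKa = -log(7.27e-05) = 4.1385. pH = pKa + log([A⁻]/[HA]), so log([A⁻]/[HA]) = pH − pKa = 4.14 − 4.1385 = 0.0015. [A⁻]/[HA] = 10^(0.0015) = 1.00

[A⁻]/[HA] = 1.00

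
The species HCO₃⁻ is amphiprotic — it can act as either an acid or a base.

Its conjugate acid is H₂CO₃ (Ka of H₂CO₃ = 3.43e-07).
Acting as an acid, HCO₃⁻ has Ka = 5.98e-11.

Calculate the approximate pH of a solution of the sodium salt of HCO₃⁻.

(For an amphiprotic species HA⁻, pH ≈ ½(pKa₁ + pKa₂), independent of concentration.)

pKa₁ = -log(3.43e-07) = 6.46; pKa₂ = -log(5.98e-11) = 10.22. For an amphiprotic species, pH ≈ ½(pKa₁ + pKa₂) = ½(6.46 + 10.22) = 8.34.

pH = 8.34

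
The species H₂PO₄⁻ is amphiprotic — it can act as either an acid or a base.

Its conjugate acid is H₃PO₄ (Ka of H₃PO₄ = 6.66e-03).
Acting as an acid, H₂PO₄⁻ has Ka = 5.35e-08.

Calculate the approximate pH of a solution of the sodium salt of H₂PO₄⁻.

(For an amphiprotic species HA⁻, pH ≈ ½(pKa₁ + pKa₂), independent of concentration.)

pKa₁ = -log(6.66e-03) = 2.18; pKa₂ = -log(5.35e-08) = 7.27. For an amphiprotic species, pH ≈ ½(pKa₁ + pKa₂) = ½(2.18 + 7.27) = 4.72.

pH = 4.72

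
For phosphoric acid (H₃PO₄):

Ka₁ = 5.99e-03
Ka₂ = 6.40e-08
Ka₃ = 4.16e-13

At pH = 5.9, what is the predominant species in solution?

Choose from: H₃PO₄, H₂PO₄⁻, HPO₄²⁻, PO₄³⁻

pKa₁ = 2.22, pKa₂ = 7.19, pKa₃ = 12.38. For a polyprotic acid the predominant species crosses at each pKa: below pKa_n the protonated form dominates, above it the deprotonated form does. At pH = 5.9, the predominant species is H₂PO₄⁻.

H₂PO₄⁻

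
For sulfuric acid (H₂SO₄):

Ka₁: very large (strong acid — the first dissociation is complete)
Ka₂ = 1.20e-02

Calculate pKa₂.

pKa₂ = -log(Ka₂) = -log(1.20e-02) = 1.92.

pK_{a2} = 1.92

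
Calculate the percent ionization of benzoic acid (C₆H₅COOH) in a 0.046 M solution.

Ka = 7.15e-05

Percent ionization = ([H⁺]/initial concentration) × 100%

Using Ka equilibrium: x² + Ka×x - Ka×C = 0. Solving: [H⁺] = 1.7782e-03. Percent = (1.7782e-03/0.046) × 100

Percent ionization = 3.87%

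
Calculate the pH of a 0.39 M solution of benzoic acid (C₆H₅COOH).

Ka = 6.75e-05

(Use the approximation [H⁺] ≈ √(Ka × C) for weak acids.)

[H⁺] = √(Ka × C) = √(6.75e-05 × 0.39) = 5.1308e-03. pH = -log(5.1308e-03)

pH = 2.29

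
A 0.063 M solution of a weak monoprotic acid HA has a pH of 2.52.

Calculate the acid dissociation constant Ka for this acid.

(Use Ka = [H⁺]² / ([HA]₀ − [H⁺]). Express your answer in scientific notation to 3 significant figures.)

[H⁺] = 10^(−pH) = 10^(−2.52) = 3.020e-03 M. For HA ⇌ H⁺ + A⁻, Ka = [H⁺][A⁻]/[HA] = [H⁺]² / ([HA]₀ − [H⁺]) = (3.020e-03)² / (0.063 − 3.020e-03) = 1.52e-04.

K_a = 1.52e-04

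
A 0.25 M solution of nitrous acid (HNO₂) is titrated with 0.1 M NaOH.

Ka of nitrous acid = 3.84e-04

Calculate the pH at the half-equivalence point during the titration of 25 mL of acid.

At half-equivalence [HA] = [A⁻], so Henderson-Hasselbalch gives pH = pKa = -log(3.84e-04) = 3.42.

pH = pKa = 3.42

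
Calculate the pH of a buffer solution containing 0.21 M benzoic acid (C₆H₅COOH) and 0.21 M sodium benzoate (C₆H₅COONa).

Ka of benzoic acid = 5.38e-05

pKa = -log(5.38e-05) = 4.27. pH = pKa + log([A⁻]/[HA]) = 4.27 + log(0.21/0.21)

pH = 4.27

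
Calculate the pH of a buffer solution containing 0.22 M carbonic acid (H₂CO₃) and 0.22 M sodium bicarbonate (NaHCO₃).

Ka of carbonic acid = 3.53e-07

pKa = -log(3.53e-07) = 6.45. pH = pKa + log([A⁻]/[HA]) = 6.45 + log(0.22/0.22)

pH = 6.45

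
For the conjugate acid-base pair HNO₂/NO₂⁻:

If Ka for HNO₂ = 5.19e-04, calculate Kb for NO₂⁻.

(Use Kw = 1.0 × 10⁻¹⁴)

For a conjugate pair Ka × Kb = Kw, so Kb = Kw/Ka = 1.0 × 10⁻¹⁴ / 5.19e-04 = 1.93e-11.

K_b = 1.93e-11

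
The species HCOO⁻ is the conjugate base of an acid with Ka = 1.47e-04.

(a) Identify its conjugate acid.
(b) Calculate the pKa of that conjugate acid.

(a) The conjugate acid is formed by adding one H⁺ to HCOO⁻, giving HCOOH. (b) pKa = -log(Ka) = -log(1.47e-04) = 3.83.

Conjugate acid: HCOOH; pK_a = 3.83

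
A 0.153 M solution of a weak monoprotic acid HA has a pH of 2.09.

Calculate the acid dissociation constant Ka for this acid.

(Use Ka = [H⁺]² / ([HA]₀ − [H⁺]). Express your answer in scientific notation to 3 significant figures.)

[H⁺] = 10^(−pH) = 10^(−2.09) = 8.128e-03 M. For HA ⇌ H⁺ + A⁻, Ka = [H⁺][A⁻]/[HA] = [H⁺]² / ([HA]₀ − [H⁺]) = (8.128e-03)² / (0.153 − 8.128e-03) = 4.56e-04.

K_a = 4.56e-04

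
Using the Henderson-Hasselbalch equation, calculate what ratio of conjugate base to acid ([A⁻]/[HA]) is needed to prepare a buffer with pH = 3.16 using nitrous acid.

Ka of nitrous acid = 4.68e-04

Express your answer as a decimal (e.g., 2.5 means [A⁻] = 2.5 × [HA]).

pKa = -log(4.68e-04) = 3.3298. pH = pKa + log([A⁻]/[HA]), so log([A⁻]/[HA]) = pH − pKa = 3.16 − 3.3298 = -0.1698. [A⁻]/[HA] = 10^(-0.1698) = 0.676

[A⁻]/[HA] = 0.676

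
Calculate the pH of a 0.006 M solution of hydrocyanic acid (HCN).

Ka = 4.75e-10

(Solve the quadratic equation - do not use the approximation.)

x² + Ka×x - Ka×C = 0. Using quadratic formula: [H⁺] = 1.6880e-06

pH = 5.77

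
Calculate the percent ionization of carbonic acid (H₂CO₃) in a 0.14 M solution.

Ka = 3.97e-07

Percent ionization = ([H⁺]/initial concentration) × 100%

Using Ka equilibrium: x² + Ka×x - Ka×C = 0. Solving: [H⁺] = 2.3556e-04. Percent = (2.3556e-04/0.14) × 100

Percent ionization = 0.168%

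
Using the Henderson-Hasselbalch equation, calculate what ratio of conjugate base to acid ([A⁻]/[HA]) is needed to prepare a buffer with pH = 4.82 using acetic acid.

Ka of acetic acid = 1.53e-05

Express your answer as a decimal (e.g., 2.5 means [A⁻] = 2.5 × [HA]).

pKa = -log(1.53e-05) = 4.8153. pH = pKa + log([A⁻]/[HA]), so log([A⁻]/[HA]) = pH − pKa = 4.82 − 4.8153 = 0.0047. [A⁻]/[HA] = 10^(0.0047) = 1.01

[A⁻]/[HA] = 1.01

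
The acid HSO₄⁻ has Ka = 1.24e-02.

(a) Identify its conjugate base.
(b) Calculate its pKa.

(a) The conjugate base is formed by removing one H⁺ from HSO₄⁻, giving SO₄²⁻. (b) pKa = -log(Ka) = -log(1.24e-02) = 1.91.

Conjugate base: SO₄²⁻; pK_a = 1.91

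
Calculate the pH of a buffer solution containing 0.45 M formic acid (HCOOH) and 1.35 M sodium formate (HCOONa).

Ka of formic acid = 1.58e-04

pKa = -log(1.58e-04) = 3.80. pH = pKa + log([A⁻]/[HA]) = 3.80 + log(1.35/0.45)

pH = 4.28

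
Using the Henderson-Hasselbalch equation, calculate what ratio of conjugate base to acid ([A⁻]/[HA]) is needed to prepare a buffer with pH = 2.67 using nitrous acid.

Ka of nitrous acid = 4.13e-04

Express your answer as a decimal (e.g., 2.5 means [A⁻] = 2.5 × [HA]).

pKa = -log(4.13e-04) = 3.3840. pH = pKa + log([A⁻]/[HA]), so log([A⁻]/[HA]) = pH − pKa = 2.67 − 3.3840 = -0.7140. [A⁻]/[HA] = 10^(-0.7140) = 0.193

[A⁻]/[HA] = 0.193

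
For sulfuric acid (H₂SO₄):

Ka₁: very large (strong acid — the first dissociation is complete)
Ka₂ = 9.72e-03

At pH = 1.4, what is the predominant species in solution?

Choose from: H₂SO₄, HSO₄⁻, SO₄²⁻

The first dissociation is complete, so H₂SO₄ itself is never the predominant species in water; pKa₂ = -log(9.72e-03) = 2.01. For a polyprotic acid the predominant species crosses at each pKa: below pKa_n the protonated form dominates, above it the deprotonated form does. At pH = 1.4, the predominant species is HSO₄⁻.

HSO₄⁻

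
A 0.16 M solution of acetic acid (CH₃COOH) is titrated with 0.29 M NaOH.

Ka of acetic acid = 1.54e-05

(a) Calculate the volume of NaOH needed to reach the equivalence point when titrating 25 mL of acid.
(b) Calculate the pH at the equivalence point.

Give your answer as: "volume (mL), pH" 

moles acid = 0.16 × 25/1000 = 0.004 mol; V_base = moles/0.29 × 1000 = 13.8 mL. At equivalence only the conjugate base is present: [A⁻] = 0.004/0.039 = 1.0311e-01 M. Kb = Kw/Ka = 6.49e-10; [OH⁻] = √(Kb × [A⁻]) = 8.1826e-06; pOH = 5.09; pH = 14 - pOH = 8.91.

V = 13.8 mL, pH = 8.91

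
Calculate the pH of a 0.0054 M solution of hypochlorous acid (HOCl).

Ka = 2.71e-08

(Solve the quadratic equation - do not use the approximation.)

x² + Ka×x - Ka×C = 0. Using quadratic formula: [H⁺] = 1.2084e-05

pH = 4.92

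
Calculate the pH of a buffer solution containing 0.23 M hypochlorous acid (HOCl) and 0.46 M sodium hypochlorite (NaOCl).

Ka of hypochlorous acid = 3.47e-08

pKa = -log(3.47e-08) = 7.46. pH = pKa + log([A⁻]/[HA]) = 7.46 + log(0.46/0.23)

pH = 7.76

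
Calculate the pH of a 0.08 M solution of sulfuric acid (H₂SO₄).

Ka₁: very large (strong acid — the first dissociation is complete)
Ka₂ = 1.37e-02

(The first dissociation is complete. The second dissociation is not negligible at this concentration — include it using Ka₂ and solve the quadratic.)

First dissociation is complete: [H⁺]₀ = [HSO₄⁻]₀ = C = 0.08 M. Second dissociation HSO₄⁻ ⇌ H⁺ + SO₄²⁻: let x = [SO₄²⁻]. Ka₂ = (C + x)·x / (C − x) = 1.37e-02 → x² + (C + Ka₂)·x − Ka₂·C = 0 → x² + 0.09370·x − 1.096e-03 = 0. x = (−0.09370 + √(0.09370² + 4 × 1.096e-03)) / 2 = 1.0517e-02 M. [H⁺] = C + x = 0.08 + 1.0517e-02 = 9.0517e-02 M. pH = -log(9.0517e-02) = 1.04.

pH = 1.04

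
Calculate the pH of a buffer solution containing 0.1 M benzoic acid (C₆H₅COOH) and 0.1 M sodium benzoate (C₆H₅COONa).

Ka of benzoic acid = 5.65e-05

pKa = -log(5.65e-05) = 4.25. pH = pKa + log([A⁻]/[HA]) = 4.25 + log(0.1/0.1)

pH = 4.25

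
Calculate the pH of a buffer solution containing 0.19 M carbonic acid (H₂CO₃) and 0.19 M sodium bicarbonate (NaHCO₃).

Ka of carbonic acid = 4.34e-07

pKa = -log(4.34e-07) = 6.36. pH = pKa + log([A⁻]/[HA]) = 6.36 + log(0.19/0.19)

pH = 6.36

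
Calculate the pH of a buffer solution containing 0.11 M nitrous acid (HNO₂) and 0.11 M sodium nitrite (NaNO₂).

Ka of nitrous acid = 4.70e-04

pKa = -log(4.70e-04) = 3.33. pH = pKa + log([A⁻]/[HA]) = 3.33 + log(0.11/0.11)

pH = 3.33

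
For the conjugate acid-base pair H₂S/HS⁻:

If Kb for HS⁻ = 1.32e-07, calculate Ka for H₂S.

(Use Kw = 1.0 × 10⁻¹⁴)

For a conjugate pair Ka × Kb = Kw, so Ka = Kw/Kb = 1.0 × 10⁻¹⁴ / 1.32e-07 = 7.58e-08.

K_a = 7.58e-08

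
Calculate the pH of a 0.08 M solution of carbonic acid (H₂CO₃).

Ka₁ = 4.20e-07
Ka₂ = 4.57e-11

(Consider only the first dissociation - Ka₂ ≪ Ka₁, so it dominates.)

First dissociation dominates. From Ka₁ = [H⁺][HA⁻]/[H₂A], x² + Ka₁·x − Ka₁·C = 0 with C = 0.08 M and Ka₁ = 4.20e-07. Solving: [H⁺] = (−Ka₁ + √(Ka₁² + 4·Ka₁·C)) / 2 = 1.8309e-04 M. pH = -log(1.8309e-04) = 3.74.

pH = 3.74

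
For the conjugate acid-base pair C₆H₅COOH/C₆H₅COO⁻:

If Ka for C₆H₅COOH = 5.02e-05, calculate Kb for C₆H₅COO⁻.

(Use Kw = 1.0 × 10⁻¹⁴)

For a conjugate pair Ka × Kb = Kw, so Kb = Kw/Ka = 1.0 × 10⁻¹⁴ / 5.02e-05 = 1.99e-10.

K_b = 1.99e-10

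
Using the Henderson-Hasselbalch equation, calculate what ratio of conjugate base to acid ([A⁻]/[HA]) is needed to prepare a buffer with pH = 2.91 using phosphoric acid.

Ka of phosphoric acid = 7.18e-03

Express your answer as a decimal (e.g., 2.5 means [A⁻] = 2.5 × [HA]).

pKa = -log(7.18e-03) = 2.1439. pH = pKa + log([A⁻]/[HA]), so log([A⁻]/[HA]) = pH − pKa = 2.91 − 2.1439 = 0.7661. [A⁻]/[HA] = 10^(0.7661) = 5.84

[A⁻]/[HA] = 5.84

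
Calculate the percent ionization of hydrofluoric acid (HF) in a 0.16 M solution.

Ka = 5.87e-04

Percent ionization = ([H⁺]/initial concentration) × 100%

Using Ka equilibrium: x² + Ka×x - Ka×C = 0. Solving: [H⁺] = 9.4022e-03. Percent = (9.4022e-03/0.16) × 100

Percent ionization = 5.88%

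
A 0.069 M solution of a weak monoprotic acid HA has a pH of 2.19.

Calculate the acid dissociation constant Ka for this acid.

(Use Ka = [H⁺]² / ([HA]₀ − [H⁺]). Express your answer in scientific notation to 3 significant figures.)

[H⁺] = 10^(−pH) = 10^(−2.19) = 6.457e-03 M. For HA ⇌ H⁺ + A⁻, Ka = [H⁺][A⁻]/[HA] = [H⁺]² / ([HA]₀ − [H⁺]) = (6.457e-03)² / (0.069 − 6.457e-03) = 6.67e-04.

K_a = 6.67e-04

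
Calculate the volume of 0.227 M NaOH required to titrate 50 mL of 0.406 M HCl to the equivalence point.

At equivalence: moles acid = moles base. moles HCl = 0.406 × 50/1000 = 0.0203 mol. V_base = moles / 0.227 × 1000 = 89.4 mL.

V_{base} = 89.4 mL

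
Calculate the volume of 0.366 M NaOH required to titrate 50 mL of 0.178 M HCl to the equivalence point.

At equivalence: moles acid = moles base. moles HCl = 0.178 × 50/1000 = 0.0089 mol. V_base = moles / 0.366 × 1000 = 24.3 mL.

V_{base} = 24.3 mL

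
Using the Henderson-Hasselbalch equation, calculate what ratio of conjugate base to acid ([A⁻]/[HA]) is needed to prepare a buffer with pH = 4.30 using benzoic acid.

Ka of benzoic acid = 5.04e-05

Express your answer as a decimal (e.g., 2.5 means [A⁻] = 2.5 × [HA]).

pKa = -log(5.04e-05) = 4.2976. pH = pKa + log([A⁻]/[HA]), so log([A⁻]/[HA]) = pH − pKa = 4.30 − 4.2976 = 0.0024. [A⁻]/[HA] = 10^(0.0024) = 1.01

[A⁻]/[HA] = 1.01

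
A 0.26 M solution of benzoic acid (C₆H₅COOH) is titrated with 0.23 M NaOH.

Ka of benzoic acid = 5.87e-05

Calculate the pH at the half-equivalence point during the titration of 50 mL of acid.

At half-equivalence [HA] = [A⁻], so Henderson-Hasselbalch gives pH = pKa = -log(5.87e-05) = 4.23.

pH = pKa = 4.23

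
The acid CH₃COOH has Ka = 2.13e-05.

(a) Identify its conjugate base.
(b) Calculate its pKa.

(a) The conjugate base is formed by removing one H⁺ from CH₃COOH, giving CH₃COO⁻. (b) pKa = -log(Ka) = -log(2.13e-05) = 4.67.

Conjugate base: CH₃COO⁻; pK_a = 4.67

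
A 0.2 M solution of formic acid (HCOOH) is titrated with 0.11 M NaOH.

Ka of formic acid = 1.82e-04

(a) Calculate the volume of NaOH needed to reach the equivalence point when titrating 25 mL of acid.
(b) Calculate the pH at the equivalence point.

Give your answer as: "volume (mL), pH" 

moles acid = 0.2 × 25/1000 = 0.005 mol; V_base = moles/0.11 × 1000 = 45.5 mL. At equivalence only the conjugate base is present: [A⁻] = 0.005/0.070 = 7.0968e-02 M. Kb = Kw/Ka = 5.49e-11; [OH⁻] = √(Kb × [A⁻]) = 1.9747e-06; pOH = 5.70; pH = 14 - pOH = 8.30.

V = 45.5 mL, pH = 8.30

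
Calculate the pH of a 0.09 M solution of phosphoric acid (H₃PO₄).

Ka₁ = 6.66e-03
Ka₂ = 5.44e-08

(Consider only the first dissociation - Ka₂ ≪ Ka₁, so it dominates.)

First dissociation dominates. From Ka₁ = [H⁺][HA⁻]/[H₂A], x² + Ka₁·x − Ka₁·C = 0 with C = 0.09 M and Ka₁ = 6.66e-03. Solving: [H⁺] = (−Ka₁ + √(Ka₁² + 4·Ka₁·C)) / 2 = 2.1378e-02 M. pH = -log(2.1378e-02) = 1.67.

pH = 1.67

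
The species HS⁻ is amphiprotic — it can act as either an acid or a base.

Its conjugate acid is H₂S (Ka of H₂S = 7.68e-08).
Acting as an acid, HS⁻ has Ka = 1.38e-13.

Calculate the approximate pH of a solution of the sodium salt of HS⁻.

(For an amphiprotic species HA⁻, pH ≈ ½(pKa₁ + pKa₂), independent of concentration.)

pKa₁ = -log(7.68e-08) = 7.11; pKa₂ = -log(1.38e-13) = 12.86. For an amphiprotic species, pH ≈ ½(pKa₁ + pKa₂) = ½(7.11 + 12.86) = 9.99.

pH = 9.99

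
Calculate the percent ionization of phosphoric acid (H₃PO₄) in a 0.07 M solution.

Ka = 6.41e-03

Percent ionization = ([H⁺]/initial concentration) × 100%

Using Ka equilibrium: x² + Ka×x - Ka×C = 0. Solving: [H⁺] = 1.8219e-02. Percent = (1.8219e-02/0.07) × 100

Percent ionization = 26%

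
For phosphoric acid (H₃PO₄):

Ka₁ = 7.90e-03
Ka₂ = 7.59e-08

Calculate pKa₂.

pKa₂ = -log(Ka₂) = -log(7.59e-08) = 7.12.

pK_{a2} = 7.12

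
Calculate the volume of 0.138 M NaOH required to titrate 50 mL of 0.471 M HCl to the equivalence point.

At equivalence: moles acid = moles base. moles HCl = 0.471 × 50/1000 = 0.02355 mol. V_base = moles / 0.138 × 1000 = 170.7 mL.

V_{base} = 170.7 mL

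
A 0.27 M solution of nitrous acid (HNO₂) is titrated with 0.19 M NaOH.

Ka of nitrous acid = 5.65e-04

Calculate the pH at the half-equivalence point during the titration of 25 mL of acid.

At half-equivalence [HA] = [A⁻], so Henderson-Hasselbalch gives pH = pKa = -log(5.65e-04) = 3.25.

pH = pKa = 3.25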